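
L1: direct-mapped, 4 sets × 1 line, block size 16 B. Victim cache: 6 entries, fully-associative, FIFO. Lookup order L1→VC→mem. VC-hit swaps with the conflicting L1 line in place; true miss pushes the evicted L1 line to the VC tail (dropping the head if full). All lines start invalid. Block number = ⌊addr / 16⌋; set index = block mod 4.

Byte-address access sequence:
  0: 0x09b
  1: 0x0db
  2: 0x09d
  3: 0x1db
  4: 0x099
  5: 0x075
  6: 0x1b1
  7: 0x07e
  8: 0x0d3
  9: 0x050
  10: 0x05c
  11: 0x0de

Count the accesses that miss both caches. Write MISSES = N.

MISSES = 6

#0 0x9b→b9/s1 MISS; vc=[]
#1 0xdb→b13/s1 MISS; vc=[9]
#2 0x9d→b9/s1 VC-HIT; vc=[13]
#3 0x1db→b29/s1 MISS; vc=[13,9]
#4 0x99→b9/s1 VC-HIT; vc=[13,29]
#5 0x75→b7/s3 MISS; vc=[13,29]
#6 0x1b1→b27/s3 MISS; vc=[13,29,7]
#7 0x7e→b7/s3 VC-HIT; vc=[13,29,27]
#8 0xd3→b13/s1 VC-HIT; vc=[9,29,27]
#9 0x50→b5/s1 MISS; vc=[9,29,27,13]
#10 0x5c→b5/s1 L1-HIT; vc=[9,29,27,13]
#11 0xde→b13/s1 VC-HIT; vc=[9,29,27,5]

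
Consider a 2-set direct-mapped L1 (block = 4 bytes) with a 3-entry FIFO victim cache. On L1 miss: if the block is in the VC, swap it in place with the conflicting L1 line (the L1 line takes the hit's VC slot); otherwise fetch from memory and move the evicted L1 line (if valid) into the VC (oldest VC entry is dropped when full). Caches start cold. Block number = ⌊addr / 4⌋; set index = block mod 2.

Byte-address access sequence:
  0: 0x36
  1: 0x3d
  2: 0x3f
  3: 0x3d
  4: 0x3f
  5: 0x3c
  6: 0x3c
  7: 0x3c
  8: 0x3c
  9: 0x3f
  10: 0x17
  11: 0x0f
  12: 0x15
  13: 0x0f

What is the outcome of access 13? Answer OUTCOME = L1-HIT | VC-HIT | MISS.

0: 0x36 (blk 13, set 1) → MISS  vc=[]
1: 0x3d (blk 15, set 1) → MISS  vc=[13]
2: 0x3f (blk 15, set 1) → L1-HIT  vc=[13]
3: 0x3d (blk 15, set 1) → L1-HIT  vc=[13]
4: 0x3f (blk 15, set 1) → L1-HIT  vc=[13]
5: 0x3c (blk 15, set 1) → L1-HIT  vc=[13]
6: 0x3c (blk 15, set 1) → L1-HIT  vc=[13]
7: 0x3c (blk 15, set 1) → L1-HIT  vc=[13]
8: 0x3c (blk 15, set 1) → L1-HIT  vc=[13]
9: 0x3f (blk 15, set 1) → L1-HIT  vc=[13]
10: 0x17 (blk 5, set 1) → MISS  vc=[13, 15]
11: 0xf (blk 3, set 1) → MISS  vc=[13, 15, 5]
12: 0x15 (blk 5, set 1) → VC-HIT  vc=[13, 15, 3]
13: 0xf (blk 3, set 1) → VC-HIT  vc=[13, 15, 5]

OUTCOME = VC-HIT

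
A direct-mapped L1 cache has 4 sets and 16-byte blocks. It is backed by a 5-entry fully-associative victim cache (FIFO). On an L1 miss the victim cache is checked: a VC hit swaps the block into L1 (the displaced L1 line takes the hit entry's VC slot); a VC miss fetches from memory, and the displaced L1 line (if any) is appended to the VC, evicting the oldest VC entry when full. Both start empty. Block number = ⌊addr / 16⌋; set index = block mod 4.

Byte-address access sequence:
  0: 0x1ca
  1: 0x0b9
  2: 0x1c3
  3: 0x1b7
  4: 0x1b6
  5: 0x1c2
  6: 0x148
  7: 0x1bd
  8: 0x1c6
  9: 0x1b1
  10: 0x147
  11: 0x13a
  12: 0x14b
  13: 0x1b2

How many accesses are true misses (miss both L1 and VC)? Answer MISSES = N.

0: 0x1ca (blk 28, set 0) → MISS  vc=[]
1: 0xb9 (blk 11, set 3) → MISS  vc=[]
2: 0x1c3 (blk 28, set 0) → L1-HIT  vc=[]
3: 0x1b7 (blk 27, set 3) → MISS  vc=[11]
4: 0x1b6 (blk 27, set 3) → L1-HIT  vc=[11]
5: 0x1c2 (blk 28, set 0) → L1-HIT  vc=[11]
6: 0x148 (blk 20, set 0) → MISS  vc=[11, 28]
7: 0x1bd (blk 27, set 3) → L1-HIT  vc=[11, 28]
8: 0x1c6 (blk 28, set 0) → VC-HIT  vc=[11, 20]
9: 0x1b1 (blk 27, set 3) → L1-HIT  vc=[11, 20]
10: 0x147 (blk 20, set 0) → VC-HIT  vc=[11, 28]
11: 0x13a (blk 19, set 3) → MISS  vc=[11, 28, 27]
12: 0x14b (blk 20, set 0) → L1-HIT  vc=[11, 28, 27]
13: 0x1b2 (blk 27, set 3) → VC-HIT  vc=[11, 28, 19]

MISSES = 5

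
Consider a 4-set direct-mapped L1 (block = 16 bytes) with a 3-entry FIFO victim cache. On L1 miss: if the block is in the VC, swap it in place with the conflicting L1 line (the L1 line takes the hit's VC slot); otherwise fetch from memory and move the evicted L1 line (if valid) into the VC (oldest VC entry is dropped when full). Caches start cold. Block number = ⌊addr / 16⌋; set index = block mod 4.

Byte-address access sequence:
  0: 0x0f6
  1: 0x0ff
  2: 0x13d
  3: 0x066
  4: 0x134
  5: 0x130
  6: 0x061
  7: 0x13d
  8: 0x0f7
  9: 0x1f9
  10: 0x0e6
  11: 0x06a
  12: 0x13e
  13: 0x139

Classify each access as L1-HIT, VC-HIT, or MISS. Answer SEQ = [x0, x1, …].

SEQ = [MISS, L1-HIT, MISS, MISS, L1-HIT, L1-HIT, L1-HIT, L1-HIT, VC-HIT, MISS, MISS, VC-HIT, VC-HIT, L1-HIT]

  [0] addr=0xf6 blk=15 s=3: MISS | VC []
  [1] addr=0xff blk=15 s=3: L1-HIT | VC []
  [2] addr=0x13d blk=19 s=3: MISS | VC [15]
  [3] addr=0x66 blk=6 s=2: MISS | VC [15]
  [4] addr=0x134 blk=19 s=3: L1-HIT | VC [15]
  [5] addr=0x130 blk=19 s=3: L1-HIT | VC [15]
  [6] addr=0x61 blk=6 s=2: L1-HIT | VC [15]
  [7] addr=0x13d blk=19 s=3: L1-HIT | VC [15]
  [8] addr=0xf7 blk=15 s=3: VC-HIT | VC [19]
  [9] addr=0x1f9 blk=31 s=3: MISS | VC [19, 15]
  [10] addr=0xe6 blk=14 s=2: MISS | VC [19, 15, 6]
  [11] addr=0x6a blk=6 s=2: VC-HIT | VC [19, 15, 14]
  [12] addr=0x13e blk=19 s=3: VC-HIT | VC [31, 15, 14]
  [13] addr=0x139 blk=19 s=3: L1-HIT | VC [31, 15, 14]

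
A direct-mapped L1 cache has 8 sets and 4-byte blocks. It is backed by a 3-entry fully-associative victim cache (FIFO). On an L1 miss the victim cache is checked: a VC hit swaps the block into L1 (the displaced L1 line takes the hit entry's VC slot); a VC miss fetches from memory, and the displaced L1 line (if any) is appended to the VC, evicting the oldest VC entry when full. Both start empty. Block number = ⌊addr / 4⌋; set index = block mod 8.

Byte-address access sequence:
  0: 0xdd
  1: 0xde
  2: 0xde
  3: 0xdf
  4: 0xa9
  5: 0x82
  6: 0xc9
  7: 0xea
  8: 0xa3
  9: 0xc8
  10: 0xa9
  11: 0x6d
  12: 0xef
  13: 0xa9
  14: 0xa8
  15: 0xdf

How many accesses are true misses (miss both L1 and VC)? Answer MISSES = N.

MISSES = 8

#0 0xdd→b55/s7 MISS; vc=[]
#1 0xde→b55/s7 L1-HIT; vc=[]
#2 0xde→b55/s7 L1-HIT; vc=[]
#3 0xdf→b55/s7 L1-HIT; vc=[]
#4 0xa9→b42/s2 MISS; vc=[]
#5 0x82→b32/s0 MISS; vc=[]
#6 0xc9→b50/s2 MISS; vc=[42]
#7 0xea→b58/s2 MISS; vc=[42,50]
#8 0xa3→b40/s0 MISS; vc=[42,50,32]
#9 0xc8→b50/s2 VC-HIT; vc=[42,58,32]
#10 0xa9→b42/s2 VC-HIT; vc=[50,58,32]
#11 0x6d→b27/s3 MISS; vc=[50,58,32]
#12 0xef→b59/s3 MISS; vc=[58,32,27]
#13 0xa9→b42/s2 L1-HIT; vc=[58,32,27]
#14 0xa8→b42/s2 L1-HIT; vc=[58,32,27]
#15 0xdf→b55/s7 L1-HIT; vc=[58,32,27]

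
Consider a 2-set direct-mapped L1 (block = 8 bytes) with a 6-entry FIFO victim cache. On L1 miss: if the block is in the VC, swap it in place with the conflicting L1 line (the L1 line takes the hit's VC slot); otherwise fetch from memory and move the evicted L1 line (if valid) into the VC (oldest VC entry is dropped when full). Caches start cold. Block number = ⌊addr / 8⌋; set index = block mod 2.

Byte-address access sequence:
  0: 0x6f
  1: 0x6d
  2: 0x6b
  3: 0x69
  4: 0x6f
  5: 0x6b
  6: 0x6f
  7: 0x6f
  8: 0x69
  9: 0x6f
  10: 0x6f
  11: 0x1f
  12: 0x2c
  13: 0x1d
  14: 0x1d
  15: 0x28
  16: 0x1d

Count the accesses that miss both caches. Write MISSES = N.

MISSES = 3

#0 0x6f→b13/s1 MISS; vc=[]
#1 0x6d→b13/s1 L1-HIT; vc=[]
#2 0x6b→b13/s1 L1-HIT; vc=[]
#3 0x69→b13/s1 L1-HIT; vc=[]
#4 0x6f→b13/s1 L1-HIT; vc=[]
#5 0x6b→b13/s1 L1-HIT; vc=[]
#6 0x6f→b13/s1 L1-HIT; vc=[]
#7 0x6f→b13/s1 L1-HIT; vc=[]
#8 0x69→b13/s1 L1-HIT; vc=[]
#9 0x6f→b13/s1 L1-HIT; vc=[]
#10 0x6f→b13/s1 L1-HIT; vc=[]
#11 0x1f→b3/s1 MISS; vc=[13]
#12 0x2c→b5/s1 MISS; vc=[13,3]
#13 0x1d→b3/s1 VC-HIT; vc=[13,5]
#14 0x1d→b3/s1 L1-HIT; vc=[13,5]
#15 0x28→b5/s1 VC-HIT; vc=[13,3]
#16 0x1d→b3/s1 VC-HIT; vc=[13,5]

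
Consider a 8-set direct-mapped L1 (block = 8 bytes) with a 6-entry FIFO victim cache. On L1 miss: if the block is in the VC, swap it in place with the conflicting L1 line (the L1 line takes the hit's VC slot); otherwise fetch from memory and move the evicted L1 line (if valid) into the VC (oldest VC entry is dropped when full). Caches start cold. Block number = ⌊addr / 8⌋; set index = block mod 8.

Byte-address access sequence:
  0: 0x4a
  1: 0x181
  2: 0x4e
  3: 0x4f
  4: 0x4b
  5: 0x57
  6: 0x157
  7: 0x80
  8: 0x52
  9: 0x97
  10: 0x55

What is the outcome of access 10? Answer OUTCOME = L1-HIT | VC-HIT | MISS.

OUTCOME = VC-HIT

0: 0x4a (blk 9, set 1) → MISS  vc=[]
1: 0x181 (blk 48, set 0) → MISS  vc=[]
2: 0x4e (blk 9, set 1) → L1-HIT  vc=[]
3: 0x4f (blk 9, set 1) → L1-HIT  vc=[]
4: 0x4b (blk 9, set 1) → L1-HIT  vc=[]
5: 0x57 (blk 10, set 2) → MISS  vc=[]
6: 0x157 (blk 42, set 2) → MISS  vc=[10]
7: 0x80 (blk 16, set 0) → MISS  vc=[10, 48]
8: 0x52 (blk 10, set 2) → VC-HIT  vc=[42, 48]
9: 0x97 (blk 18, set 2) → MISS  vc=[42, 48, 10]
10: 0x55 (blk 10, set 2) → VC-HIT  vc=[42, 48, 18]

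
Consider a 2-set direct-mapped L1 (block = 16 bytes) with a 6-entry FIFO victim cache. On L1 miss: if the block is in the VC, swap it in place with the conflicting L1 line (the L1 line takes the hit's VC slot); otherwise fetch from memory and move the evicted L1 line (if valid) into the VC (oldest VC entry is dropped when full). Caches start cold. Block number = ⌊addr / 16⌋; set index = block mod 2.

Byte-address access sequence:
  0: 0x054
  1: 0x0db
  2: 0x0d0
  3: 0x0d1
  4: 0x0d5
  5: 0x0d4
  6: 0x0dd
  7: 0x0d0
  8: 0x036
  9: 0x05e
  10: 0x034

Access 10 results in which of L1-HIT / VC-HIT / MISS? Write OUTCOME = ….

  [0] addr=0x54 blk=5 s=1: MISS | VC []
  [1] addr=0xdb blk=13 s=1: MISS | VC [5]
  [2] addr=0xd0 blk=13 s=1: L1-HIT | VC [5]
  [3] addr=0xd1 blk=13 s=1: L1-HIT | VC [5]
  [4] addr=0xd5 blk=13 s=1: L1-HIT | VC [5]
  [5] addr=0xd4 blk=13 s=1: L1-HIT | VC [5]
  [6] addr=0xdd blk=13 s=1: L1-HIT | VC [5]
  [7] addr=0xd0 blk=13 s=1: L1-HIT | VC [5]
  [8] addr=0x36 blk=3 s=1: MISS | VC [5, 13]
  [9] addr=0x5e blk=5 s=1: VC-HIT | VC [3, 13]
  [10] addr=0x34 blk=3 s=1: VC-HIT | VC [5, 13]

OUTCOME = VC-HIT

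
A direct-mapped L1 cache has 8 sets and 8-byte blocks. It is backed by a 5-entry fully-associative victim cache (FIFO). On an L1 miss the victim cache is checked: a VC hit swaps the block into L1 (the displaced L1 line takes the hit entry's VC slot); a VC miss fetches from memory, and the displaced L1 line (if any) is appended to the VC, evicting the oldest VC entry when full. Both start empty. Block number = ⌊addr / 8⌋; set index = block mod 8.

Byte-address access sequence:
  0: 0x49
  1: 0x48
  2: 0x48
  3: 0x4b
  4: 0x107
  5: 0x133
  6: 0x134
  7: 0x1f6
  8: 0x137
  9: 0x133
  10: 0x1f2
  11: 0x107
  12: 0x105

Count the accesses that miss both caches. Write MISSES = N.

MISSES = 4

#0 0x49→b9/s1 MISS; vc=[]
#1 0x48→b9/s1 L1-HIT; vc=[]
#2 0x48→b9/s1 L1-HIT; vc=[]
#3 0x4b→b9/s1 L1-HIT; vc=[]
#4 0x107→b32/s0 MISS; vc=[]
#5 0x133→b38/s6 MISS; vc=[]
#6 0x134→b38/s6 L1-HIT; vc=[]
#7 0x1f6→b62/s6 MISS; vc=[38]
#8 0x137→b38/s6 VC-HIT; vc=[62]
#9 0x133→b38/s6 L1-HIT; vc=[62]
#10 0x1f2→b62/s6 VC-HIT; vc=[38]
#11 0x107→b32/s0 L1-HIT; vc=[38]
#12 0x105→b32/s0 L1-HIT; vc=[38]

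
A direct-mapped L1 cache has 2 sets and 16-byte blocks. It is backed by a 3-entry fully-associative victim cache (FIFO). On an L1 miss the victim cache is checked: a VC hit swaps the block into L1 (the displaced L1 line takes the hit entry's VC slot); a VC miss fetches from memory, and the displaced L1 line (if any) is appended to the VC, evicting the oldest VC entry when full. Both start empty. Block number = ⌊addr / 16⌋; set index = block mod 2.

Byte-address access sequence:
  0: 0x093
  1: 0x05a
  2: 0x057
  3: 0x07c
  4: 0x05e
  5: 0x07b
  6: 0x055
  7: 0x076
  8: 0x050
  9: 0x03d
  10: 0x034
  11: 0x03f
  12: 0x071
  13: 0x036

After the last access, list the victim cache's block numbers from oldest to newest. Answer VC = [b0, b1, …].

VC = [9, 7, 5]

0: 0x93 (blk 9, set 1) → MISS  vc=[]
1: 0x5a (blk 5, set 1) → MISS  vc=[9]
2: 0x57 (blk 5, set 1) → L1-HIT  vc=[9]
3: 0x7c (blk 7, set 1) → MISS  vc=[9, 5]
4: 0x5e (blk 5, set 1) → VC-HIT  vc=[9, 7]
5: 0x7b (blk 7, set 1) → VC-HIT  vc=[9, 5]
6: 0x55 (blk 5, set 1) → VC-HIT  vc=[9, 7]
7: 0x76 (blk 7, set 1) → VC-HIT  vc=[9, 5]
8: 0x50 (blk 5, set 1) → VC-HIT  vc=[9, 7]
9: 0x3d (blk 3, set 1) → MISS  vc=[9, 7, 5]
10: 0x34 (blk 3, set 1) → L1-HIT  vc=[9, 7, 5]
11: 0x3f (blk 3, set 1) → L1-HIT  vc=[9, 7, 5]
12: 0x71 (blk 7, set 1) → VC-HIT  vc=[9, 3, 5]
13: 0x36 (blk 3, set 1) → VC-HIT  vc=[9, 7, 5]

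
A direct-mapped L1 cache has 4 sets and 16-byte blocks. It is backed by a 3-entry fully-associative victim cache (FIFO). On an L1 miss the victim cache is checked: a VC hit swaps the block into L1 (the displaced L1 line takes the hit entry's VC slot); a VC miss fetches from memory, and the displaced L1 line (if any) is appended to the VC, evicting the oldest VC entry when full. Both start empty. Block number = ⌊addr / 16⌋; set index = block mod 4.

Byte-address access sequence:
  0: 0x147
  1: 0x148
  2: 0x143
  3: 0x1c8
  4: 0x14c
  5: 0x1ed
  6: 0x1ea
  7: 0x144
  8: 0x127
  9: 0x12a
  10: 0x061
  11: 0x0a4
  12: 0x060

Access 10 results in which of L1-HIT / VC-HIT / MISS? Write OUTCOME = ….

#0 0x147→b20/s0 MISS; vc=[]
#1 0x148→b20/s0 L1-HIT; vc=[]
#2 0x143→b20/s0 L1-HIT; vc=[]
#3 0x1c8→b28/s0 MISS; vc=[20]
#4 0x14c→b20/s0 VC-HIT; vc=[28]
#5 0x1ed→b30/s2 MISS; vc=[28]
#6 0x1ea→b30/s2 L1-HIT; vc=[28]
#7 0x144→b20/s0 L1-HIT; vc=[28]
#8 0x127→b18/s2 MISS; vc=[28,30]
#9 0x12a→b18/s2 L1-HIT; vc=[28,30]
#10 0x61→b6/s2 MISS; vc=[28,30,18]
#11 0xa4→b10/s2 MISS; vc=[30,18,6]
#12 0x60→b6/s2 VC-HIT; vc=[30,18,10]

OUTCOME = MISS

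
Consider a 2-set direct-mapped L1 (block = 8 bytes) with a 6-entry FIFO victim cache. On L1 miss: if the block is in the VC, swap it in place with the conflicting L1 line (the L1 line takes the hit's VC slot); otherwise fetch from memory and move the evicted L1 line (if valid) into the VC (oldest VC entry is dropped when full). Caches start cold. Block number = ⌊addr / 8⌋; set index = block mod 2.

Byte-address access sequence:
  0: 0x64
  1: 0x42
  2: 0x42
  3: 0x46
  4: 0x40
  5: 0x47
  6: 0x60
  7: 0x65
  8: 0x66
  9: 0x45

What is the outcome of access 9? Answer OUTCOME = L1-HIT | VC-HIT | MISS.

  [0] addr=0x64 blk=12 s=0: MISS | VC []
  [1] addr=0x42 blk=8 s=0: MISS | VC [12]
  [2] addr=0x42 blk=8 s=0: L1-HIT | VC [12]
  [3] addr=0x46 blk=8 s=0: L1-HIT | VC [12]
  [4] addr=0x40 blk=8 s=0: L1-HIT | VC [12]
  [5] addr=0x47 blk=8 s=0: L1-HIT | VC [12]
  [6] addr=0x60 blk=12 s=0: VC-HIT | VC [8]
  [7] addr=0x65 blk=12 s=0: L1-HIT | VC [8]
  [8] addr=0x66 blk=12 s=0: L1-HIT | VC [8]
  [9] addr=0x45 blk=8 s=0: VC-HIT | VC [12]

OUTCOME = VC-HIT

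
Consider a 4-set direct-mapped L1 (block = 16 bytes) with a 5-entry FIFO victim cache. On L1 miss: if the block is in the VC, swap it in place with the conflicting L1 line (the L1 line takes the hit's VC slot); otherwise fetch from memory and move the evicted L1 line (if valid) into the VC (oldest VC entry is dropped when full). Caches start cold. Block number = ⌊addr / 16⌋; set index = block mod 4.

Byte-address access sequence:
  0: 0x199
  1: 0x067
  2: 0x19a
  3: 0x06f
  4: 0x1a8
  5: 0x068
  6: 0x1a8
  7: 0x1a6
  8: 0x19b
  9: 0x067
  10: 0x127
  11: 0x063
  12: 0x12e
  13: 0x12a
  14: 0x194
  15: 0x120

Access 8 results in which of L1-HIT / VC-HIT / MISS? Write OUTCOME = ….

OUTCOME = L1-HIT

#0 0x199→b25/s1 MISS; vc=[]
#1 0x67→b6/s2 MISS; vc=[]
#2 0x19a→b25/s1 L1-HIT; vc=[]
#3 0x6f→b6/s2 L1-HIT; vc=[]
#4 0x1a8→b26/s2 MISS; vc=[6]
#5 0x68→b6/s2 VC-HIT; vc=[26]
#6 0x1a8→b26/s2 VC-HIT; vc=[6]
#7 0x1a6→b26/s2 L1-HIT; vc=[6]
#8 0x19b→b25/s1 L1-HIT; vc=[6]
#9 0x67→b6/s2 VC-HIT; vc=[26]
#10 0x127→b18/s2 MISS; vc=[26,6]
#11 0x63→b6/s2 VC-HIT; vc=[26,18]
#12 0x12e→b18/s2 VC-HIT; vc=[26,6]
#13 0x12a→b18/s2 L1-HIT; vc=[26,6]
#14 0x194→b25/s1 L1-HIT; vc=[26,6]
#15 0x120→b18/s2 L1-HIT; vc=[26,6]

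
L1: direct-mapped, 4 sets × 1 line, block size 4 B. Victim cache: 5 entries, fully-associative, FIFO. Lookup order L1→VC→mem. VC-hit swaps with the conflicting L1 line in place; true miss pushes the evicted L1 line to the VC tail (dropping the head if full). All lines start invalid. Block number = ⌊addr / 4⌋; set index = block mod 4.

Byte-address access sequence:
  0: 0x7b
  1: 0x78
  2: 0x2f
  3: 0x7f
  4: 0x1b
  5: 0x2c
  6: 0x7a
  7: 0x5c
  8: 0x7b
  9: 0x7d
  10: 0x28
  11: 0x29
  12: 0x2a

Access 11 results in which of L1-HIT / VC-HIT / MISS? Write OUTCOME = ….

#0 0x7b→b30/s2 MISS; vc=[]
#1 0x78→b30/s2 L1-HIT; vc=[]
#2 0x2f→b11/s3 MISS; vc=[]
#3 0x7f→b31/s3 MISS; vc=[11]
#4 0x1b→b6/s2 MISS; vc=[11,30]
#5 0x2c→b11/s3 VC-HIT; vc=[31,30]
#6 0x7a→b30/s2 VC-HIT; vc=[31,6]
#7 0x5c→b23/s3 MISS; vc=[31,6,11]
#8 0x7b→b30/s2 L1-HIT; vc=[31,6,11]
#9 0x7d→b31/s3 VC-HIT; vc=[23,6,11]
#10 0x28→b10/s2 MISS; vc=[23,6,11,30]
#11 0x29→b10/s2 L1-HIT; vc=[23,6,11,30]
#12 0x2a→b10/s2 L1-HIT; vc=[23,6,11,30]

OUTCOME = L1-HIT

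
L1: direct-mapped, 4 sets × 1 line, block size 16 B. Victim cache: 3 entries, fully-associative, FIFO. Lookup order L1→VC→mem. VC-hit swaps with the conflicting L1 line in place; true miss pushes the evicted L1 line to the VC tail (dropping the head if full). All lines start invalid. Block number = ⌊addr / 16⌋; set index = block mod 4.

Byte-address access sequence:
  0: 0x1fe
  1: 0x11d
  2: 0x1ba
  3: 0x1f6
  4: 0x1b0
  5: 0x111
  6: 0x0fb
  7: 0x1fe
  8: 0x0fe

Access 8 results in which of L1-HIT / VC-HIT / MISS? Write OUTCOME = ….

OUTCOME = VC-HIT

  [0] addr=0x1fe blk=31 s=3: MISS | VC []
  [1] addr=0x11d blk=17 s=1: MISS | VC []
  [2] addr=0x1ba blk=27 s=3: MISS | VC [31]
  [3] addr=0x1f6 blk=31 s=3: VC-HIT | VC [27]
  [4] addr=0x1b0 blk=27 s=3: VC-HIT | VC [31]
  [5] addr=0x111 blk=17 s=1: L1-HIT | VC [31]
  [6] addr=0xfb blk=15 s=3: MISS | VC [31, 27]
  [7] addr=0x1fe blk=31 s=3: VC-HIT | VC [15, 27]
  [8] addr=0xfe blk=15 s=3: VC-HIT | VC [31, 27]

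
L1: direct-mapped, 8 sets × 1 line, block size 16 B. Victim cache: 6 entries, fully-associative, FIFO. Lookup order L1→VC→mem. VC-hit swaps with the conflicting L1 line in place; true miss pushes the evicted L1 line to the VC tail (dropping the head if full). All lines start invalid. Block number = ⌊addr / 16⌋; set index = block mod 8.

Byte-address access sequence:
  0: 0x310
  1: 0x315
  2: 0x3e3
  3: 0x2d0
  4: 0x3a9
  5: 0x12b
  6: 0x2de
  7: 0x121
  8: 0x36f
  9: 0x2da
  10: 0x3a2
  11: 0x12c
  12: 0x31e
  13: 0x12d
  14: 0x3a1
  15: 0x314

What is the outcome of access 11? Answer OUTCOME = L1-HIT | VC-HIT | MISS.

OUTCOME = VC-HIT

  [0] addr=0x310 blk=49 s=1: MISS | VC []
  [1] addr=0x315 blk=49 s=1: L1-HIT | VC []
  [2] addr=0x3e3 blk=62 s=6: MISS | VC []
  [3] addr=0x2d0 blk=45 s=5: MISS | VC []
  [4] addr=0x3a9 blk=58 s=2: MISS | VC []
  [5] addr=0x12b blk=18 s=2: MISS | VC [58]
  [6] addr=0x2de blk=45 s=5: L1-HIT | VC [58]
  [7] addr=0x121 blk=18 s=2: L1-HIT | VC [58]
  [8] addr=0x36f blk=54 s=6: MISS | VC [58, 62]
  [9] addr=0x2da blk=45 s=5: L1-HIT | VC [58, 62]
  [10] addr=0x3a2 blk=58 s=2: VC-HIT | VC [18, 62]
  [11] addr=0x12c blk=18 s=2: VC-HIT | VC [58, 62]
  [12] addr=0x31e blk=49 s=1: L1-HIT | VC [58, 62]
  [13] addr=0x12d blk=18 s=2: L1-HIT | VC [58, 62]
  [14] addr=0x3a1 blk=58 s=2: VC-HIT | VC [18, 62]
  [15] addr=0x314 blk=49 s=1: L1-HIT | VC [18, 62]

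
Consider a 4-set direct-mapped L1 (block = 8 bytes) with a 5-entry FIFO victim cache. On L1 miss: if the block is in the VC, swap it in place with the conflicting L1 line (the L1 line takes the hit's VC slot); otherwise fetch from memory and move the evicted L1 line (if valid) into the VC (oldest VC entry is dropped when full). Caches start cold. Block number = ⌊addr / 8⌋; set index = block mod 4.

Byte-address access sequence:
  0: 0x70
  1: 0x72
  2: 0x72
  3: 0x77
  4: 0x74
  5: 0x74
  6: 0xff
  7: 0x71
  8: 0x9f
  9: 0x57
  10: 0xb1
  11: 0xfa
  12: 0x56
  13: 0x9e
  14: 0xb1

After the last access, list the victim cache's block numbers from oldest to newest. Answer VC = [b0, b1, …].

0: 0x70 (blk 14, set 2) → MISS  vc=[]
1: 0x72 (blk 14, set 2) → L1-HIT  vc=[]
2: 0x72 (blk 14, set 2) → L1-HIT  vc=[]
3: 0x77 (blk 14, set 2) → L1-HIT  vc=[]
4: 0x74 (blk 14, set 2) → L1-HIT  vc=[]
5: 0x74 (blk 14, set 2) → L1-HIT  vc=[]
6: 0xff (blk 31, set 3) → MISS  vc=[]
7: 0x71 (blk 14, set 2) → L1-HIT  vc=[]
8: 0x9f (blk 19, set 3) → MISS  vc=[31]
9: 0x57 (blk 10, set 2) → MISS  vc=[31, 14]
10: 0xb1 (blk 22, set 2) → MISS  vc=[31, 14, 10]
11: 0xfa (blk 31, set 3) → VC-HIT  vc=[19, 14, 10]
12: 0x56 (blk 10, set 2) → VC-HIT  vc=[19, 14, 22]
13: 0x9e (blk 19, set 3) → VC-HIT  vc=[31, 14, 22]
14: 0xb1 (blk 22, set 2) → VC-HIT  vc=[31, 14, 10]

VC = [31, 14, 10]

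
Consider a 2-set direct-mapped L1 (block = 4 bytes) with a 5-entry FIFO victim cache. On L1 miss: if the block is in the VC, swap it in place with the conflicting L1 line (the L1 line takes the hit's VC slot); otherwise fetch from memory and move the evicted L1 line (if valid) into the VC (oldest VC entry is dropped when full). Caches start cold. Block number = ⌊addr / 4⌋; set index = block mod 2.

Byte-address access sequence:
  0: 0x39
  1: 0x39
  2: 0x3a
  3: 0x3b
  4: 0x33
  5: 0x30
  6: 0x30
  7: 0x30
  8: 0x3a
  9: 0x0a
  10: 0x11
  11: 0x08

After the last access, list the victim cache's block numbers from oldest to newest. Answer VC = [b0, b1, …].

VC = [12, 14, 4]

0: 0x39 (blk 14, set 0) → MISS  vc=[]
1: 0x39 (blk 14, set 0) → L1-HIT  vc=[]
2: 0x3a (blk 14, set 0) → L1-HIT  vc=[]
3: 0x3b (blk 14, set 0) → L1-HIT  vc=[]
4: 0x33 (blk 12, set 0) → MISS  vc=[14]
5: 0x30 (blk 12, set 0) → L1-HIT  vc=[14]
6: 0x30 (blk 12, set 0) → L1-HIT  vc=[14]
7: 0x30 (blk 12, set 0) → L1-HIT  vc=[14]
8: 0x3a (blk 14, set 0) → VC-HIT  vc=[12]
9: 0xa (blk 2, set 0) → MISS  vc=[12, 14]
10: 0x11 (blk 4, set 0) → MISS  vc=[12, 14, 2]
11: 0x8 (blk 2, set 0) → VC-HIT  vc=[12, 14, 4]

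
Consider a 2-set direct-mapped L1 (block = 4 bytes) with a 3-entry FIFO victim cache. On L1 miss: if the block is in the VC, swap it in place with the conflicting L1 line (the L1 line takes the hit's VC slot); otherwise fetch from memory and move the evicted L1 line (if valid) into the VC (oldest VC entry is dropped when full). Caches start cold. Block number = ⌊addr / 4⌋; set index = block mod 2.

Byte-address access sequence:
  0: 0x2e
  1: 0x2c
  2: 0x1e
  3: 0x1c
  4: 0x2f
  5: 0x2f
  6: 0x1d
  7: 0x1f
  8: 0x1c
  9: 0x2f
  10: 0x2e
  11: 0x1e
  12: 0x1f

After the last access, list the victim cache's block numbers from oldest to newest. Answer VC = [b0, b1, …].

VC = [11]

  [0] addr=0x2e blk=11 s=1: MISS | VC []
  [1] addr=0x2c blk=11 s=1: L1-HIT | VC []
  [2] addr=0x1e blk=7 s=1: MISS | VC [11]
  [3] addr=0x1c blk=7 s=1: L1-HIT | VC [11]
  [4] addr=0x2f blk=11 s=1: VC-HIT | VC [7]
  [5] addr=0x2f blk=11 s=1: L1-HIT | VC [7]
  [6] addr=0x1d blk=7 s=1: VC-HIT | VC [11]
  [7] addr=0x1f blk=7 s=1: L1-HIT | VC [11]
  [8] addr=0x1c blk=7 s=1: L1-HIT | VC [11]
  [9] addr=0x2f blk=11 s=1: VC-HIT | VC [7]
  [10] addr=0x2e blk=11 s=1: L1-HIT | VC [7]
  [11] addr=0x1e blk=7 s=1: VC-HIT | VC [11]
  [12] addr=0x1f blk=7 s=1: L1-HIT | VC [11]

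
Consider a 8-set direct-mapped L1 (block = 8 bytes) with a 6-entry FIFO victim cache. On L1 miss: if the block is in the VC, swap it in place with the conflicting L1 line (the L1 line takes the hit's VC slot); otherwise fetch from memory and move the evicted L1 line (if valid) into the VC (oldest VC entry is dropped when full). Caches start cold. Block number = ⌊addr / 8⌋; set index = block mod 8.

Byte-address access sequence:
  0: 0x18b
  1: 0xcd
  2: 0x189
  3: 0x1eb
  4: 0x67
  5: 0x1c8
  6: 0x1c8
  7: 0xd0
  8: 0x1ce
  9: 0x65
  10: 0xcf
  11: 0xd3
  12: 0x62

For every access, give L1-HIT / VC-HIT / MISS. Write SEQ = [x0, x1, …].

SEQ = [MISS, MISS, VC-HIT, MISS, MISS, MISS, L1-HIT, MISS, L1-HIT, L1-HIT, VC-HIT, L1-HIT, L1-HIT]

#0 0x18b→b49/s1 MISS; vc=[]
#1 0xcd→b25/s1 MISS; vc=[49]
#2 0x189→b49/s1 VC-HIT; vc=[25]
#3 0x1eb→b61/s5 MISS; vc=[25]
#4 0x67→b12/s4 MISS; vc=[25]
#5 0x1c8→b57/s1 MISS; vc=[25,49]
#6 0x1c8→b57/s1 L1-HIT; vc=[25,49]
#7 0xd0→b26/s2 MISS; vc=[25,49]
#8 0x1ce→b57/s1 L1-HIT; vc=[25,49]
#9 0x65→b12/s4 L1-HIT; vc=[25,49]
#10 0xcf→b25/s1 VC-HIT; vc=[57,49]
#11 0xd3→b26/s2 L1-HIT; vc=[57,49]
#12 0x62→b12/s4 L1-HIT; vc=[57,49]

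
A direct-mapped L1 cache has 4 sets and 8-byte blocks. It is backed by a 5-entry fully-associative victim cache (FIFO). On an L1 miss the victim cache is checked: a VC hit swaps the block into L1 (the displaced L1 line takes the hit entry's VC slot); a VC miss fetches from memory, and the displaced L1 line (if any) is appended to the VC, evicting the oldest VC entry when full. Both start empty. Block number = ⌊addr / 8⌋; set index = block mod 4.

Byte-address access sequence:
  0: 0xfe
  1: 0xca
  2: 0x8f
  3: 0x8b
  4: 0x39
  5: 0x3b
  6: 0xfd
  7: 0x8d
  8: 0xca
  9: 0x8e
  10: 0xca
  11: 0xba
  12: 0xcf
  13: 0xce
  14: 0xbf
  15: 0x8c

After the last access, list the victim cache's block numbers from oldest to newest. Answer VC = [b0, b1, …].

0: 0xfe (blk 31, set 3) → MISS  vc=[]
1: 0xca (blk 25, set 1) → MISS  vc=[]
2: 0x8f (blk 17, set 1) → MISS  vc=[25]
3: 0x8b (blk 17, set 1) → L1-HIT  vc=[25]
4: 0x39 (blk 7, set 3) → MISS  vc=[25, 31]
5: 0x3b (blk 7, set 3) → L1-HIT  vc=[25, 31]
6: 0xfd (blk 31, set 3) → VC-HIT  vc=[25, 7]
7: 0x8d (blk 17, set 1) → L1-HIT  vc=[25, 7]
8: 0xca (blk 25, set 1) → VC-HIT  vc=[17, 7]
9: 0x8e (blk 17, set 1) → VC-HIT  vc=[25, 7]
10: 0xca (blk 25, set 1) → VC-HIT  vc=[17, 7]
11: 0xba (blk 23, set 3) → MISS  vc=[17, 7, 31]
12: 0xcf (blk 25, set 1) → L1-HIT  vc=[17, 7, 31]
13: 0xce (blk 25, set 1) → L1-HIT  vc=[17, 7, 31]
14: 0xbf (blk 23, set 3) → L1-HIT  vc=[17, 7, 31]
15: 0x8c (blk 17, set 1) → VC-HIT  vc=[25, 7, 31]

VC = [25, 7, 31]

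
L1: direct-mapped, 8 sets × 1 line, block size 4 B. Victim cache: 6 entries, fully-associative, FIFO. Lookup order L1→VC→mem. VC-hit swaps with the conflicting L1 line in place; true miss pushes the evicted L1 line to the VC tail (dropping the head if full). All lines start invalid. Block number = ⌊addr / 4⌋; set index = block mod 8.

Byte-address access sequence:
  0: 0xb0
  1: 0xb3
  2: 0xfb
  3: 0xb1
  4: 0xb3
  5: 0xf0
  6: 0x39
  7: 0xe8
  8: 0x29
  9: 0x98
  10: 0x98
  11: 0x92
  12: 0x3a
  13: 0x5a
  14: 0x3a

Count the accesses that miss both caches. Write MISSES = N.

0: 0xb0 (blk 44, set 4) → MISS  vc=[]
1: 0xb3 (blk 44, set 4) → L1-HIT  vc=[]
2: 0xfb (blk 62, set 6) → MISS  vc=[]
3: 0xb1 (blk 44, set 4) → L1-HIT  vc=[]
4: 0xb3 (blk 44, set 4) → L1-HIT  vc=[]
5: 0xf0 (blk 60, set 4) → MISS  vc=[44]
6: 0x39 (blk 14, set 6) → MISS  vc=[44, 62]
7: 0xe8 (blk 58, set 2) → MISS  vc=[44, 62]
8: 0x29 (blk 10, set 2) → MISS  vc=[44, 62, 58]
9: 0x98 (blk 38, set 6) → MISS  vc=[44, 62, 58, 14]
10: 0x98 (blk 38, set 6) → L1-HIT  vc=[44, 62, 58, 14]
11: 0x92 (blk 36, set 4) → MISS  vc=[44, 62, 58, 14, 60]
12: 0x3a (blk 14, set 6) → VC-HIT  vc=[44, 62, 58, 38, 60]
13: 0x5a (blk 22, set 6) → MISS  vc=[44, 62, 58, 38, 60, 14]
14: 0x3a (blk 14, set 6) → VC-HIT  vc=[44, 62, 58, 38, 60, 22]

MISSES = 9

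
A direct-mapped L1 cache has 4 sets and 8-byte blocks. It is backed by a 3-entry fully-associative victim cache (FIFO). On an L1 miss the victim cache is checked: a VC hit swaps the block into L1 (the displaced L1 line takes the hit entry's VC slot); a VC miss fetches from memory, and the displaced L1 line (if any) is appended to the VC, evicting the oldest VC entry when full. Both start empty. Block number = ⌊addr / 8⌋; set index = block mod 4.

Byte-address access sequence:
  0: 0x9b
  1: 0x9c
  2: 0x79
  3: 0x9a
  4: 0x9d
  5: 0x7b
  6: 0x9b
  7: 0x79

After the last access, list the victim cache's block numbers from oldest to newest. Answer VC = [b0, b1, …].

  [0] addr=0x9b blk=19 s=3: MISS | VC []
  [1] addr=0x9c blk=19 s=3: L1-HIT | VC []
  [2] addr=0x79 blk=15 s=3: MISS | VC [19]
  [3] addr=0x9a blk=19 s=3: VC-HIT | VC [15]
  [4] addr=0x9d blk=19 s=3: L1-HIT | VC [15]
  [5] addr=0x7b blk=15 s=3: VC-HIT | VC [19]
  [6] addr=0x9b blk=19 s=3: VC-HIT | VC [15]
  [7] addr=0x79 blk=15 s=3: VC-HIT | VC [19]

VC = [19]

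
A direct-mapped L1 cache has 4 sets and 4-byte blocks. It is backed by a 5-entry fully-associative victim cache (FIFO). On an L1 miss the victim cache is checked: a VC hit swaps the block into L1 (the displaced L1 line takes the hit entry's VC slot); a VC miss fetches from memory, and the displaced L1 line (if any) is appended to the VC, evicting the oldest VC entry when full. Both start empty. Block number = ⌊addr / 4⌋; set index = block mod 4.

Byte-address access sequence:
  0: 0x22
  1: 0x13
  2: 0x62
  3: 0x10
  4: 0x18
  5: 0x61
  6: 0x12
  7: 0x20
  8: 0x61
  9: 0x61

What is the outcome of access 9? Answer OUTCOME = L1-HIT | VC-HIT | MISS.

  [0] addr=0x22 blk=8 s=0: MISS | VC []
  [1] addr=0x13 blk=4 s=0: MISS | VC [8]
  [2] addr=0x62 blk=24 s=0: MISS | VC [8, 4]
  [3] addr=0x10 blk=4 s=0: VC-HIT | VC [8, 24]
  [4] addr=0x18 blk=6 s=2: MISS | VC [8, 24]
  [5] addr=0x61 blk=24 s=0: VC-HIT | VC [8, 4]
  [6] addr=0x12 blk=4 s=0: VC-HIT | VC [8, 24]
  [7] addr=0x20 blk=8 s=0: VC-HIT | VC [4, 24]
  [8] addr=0x61 blk=24 s=0: VC-HIT | VC [4, 8]
  [9] addr=0x61 blk=24 s=0: L1-HIT | VC [4, 8]

OUTCOME = L1-HIT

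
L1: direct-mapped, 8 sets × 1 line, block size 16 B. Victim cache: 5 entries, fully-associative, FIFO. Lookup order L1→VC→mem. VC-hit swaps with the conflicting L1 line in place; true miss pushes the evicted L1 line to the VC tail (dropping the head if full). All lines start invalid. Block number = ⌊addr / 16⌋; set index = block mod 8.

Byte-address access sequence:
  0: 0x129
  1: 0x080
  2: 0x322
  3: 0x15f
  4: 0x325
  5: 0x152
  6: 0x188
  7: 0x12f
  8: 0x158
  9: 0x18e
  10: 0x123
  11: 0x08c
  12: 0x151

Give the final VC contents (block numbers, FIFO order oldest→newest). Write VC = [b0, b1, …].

VC = [50, 24]

0: 0x129 (blk 18, set 2) → MISS  vc=[]
1: 0x80 (blk 8, set 0) → MISS  vc=[]
2: 0x322 (blk 50, set 2) → MISS  vc=[18]
3: 0x15f (blk 21, set 5) → MISS  vc=[18]
4: 0x325 (blk 50, set 2) → L1-HIT  vc=[18]
5: 0x152 (blk 21, set 5) → L1-HIT  vc=[18]
6: 0x188 (blk 24, set 0) → MISS  vc=[18, 8]
7: 0x12f (blk 18, set 2) → VC-HIT  vc=[50, 8]
8: 0x158 (blk 21, set 5) → L1-HIT  vc=[50, 8]
9: 0x18e (blk 24, set 0) → L1-HIT  vc=[50, 8]
10: 0x123 (blk 18, set 2) → L1-HIT  vc=[50, 8]
11: 0x8c (blk 8, set 0) → VC-HIT  vc=[50, 24]
12: 0x151 (blk 21, set 5) → L1-HIT  vc=[50, 24]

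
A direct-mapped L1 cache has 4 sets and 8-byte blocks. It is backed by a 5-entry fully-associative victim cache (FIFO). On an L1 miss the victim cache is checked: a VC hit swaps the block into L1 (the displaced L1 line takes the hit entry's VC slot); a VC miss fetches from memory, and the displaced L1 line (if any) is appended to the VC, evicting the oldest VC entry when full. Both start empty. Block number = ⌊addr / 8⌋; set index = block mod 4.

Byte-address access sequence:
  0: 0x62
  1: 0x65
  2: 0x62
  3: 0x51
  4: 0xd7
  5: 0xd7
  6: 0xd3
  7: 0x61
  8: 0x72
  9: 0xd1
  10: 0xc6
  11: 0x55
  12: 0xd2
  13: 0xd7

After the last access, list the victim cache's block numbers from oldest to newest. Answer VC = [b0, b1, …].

0: 0x62 (blk 12, set 0) → MISS  vc=[]
1: 0x65 (blk 12, set 0) → L1-HIT  vc=[]
2: 0x62 (blk 12, set 0) → L1-HIT  vc=[]
3: 0x51 (blk 10, set 2) → MISS  vc=[]
4: 0xd7 (blk 26, set 2) → MISS  vc=[10]
5: 0xd7 (blk 26, set 2) → L1-HIT  vc=[10]
6: 0xd3 (blk 26, set 2) → L1-HIT  vc=[10]
7: 0x61 (blk 12, set 0) → L1-HIT  vc=[10]
8: 0x72 (blk 14, set 2) → MISS  vc=[10, 26]
9: 0xd1 (blk 26, set 2) → VC-HIT  vc=[10, 14]
10: 0xc6 (blk 24, set 0) → MISS  vc=[10, 14, 12]
11: 0x55 (blk 10, set 2) → VC-HIT  vc=[26, 14, 12]
12: 0xd2 (blk 26, set 2) → VC-HIT  vc=[10, 14, 12]
13: 0xd7 (blk 26, set 2) → L1-HIT  vc=[10, 14, 12]

VC = [10, 14, 12]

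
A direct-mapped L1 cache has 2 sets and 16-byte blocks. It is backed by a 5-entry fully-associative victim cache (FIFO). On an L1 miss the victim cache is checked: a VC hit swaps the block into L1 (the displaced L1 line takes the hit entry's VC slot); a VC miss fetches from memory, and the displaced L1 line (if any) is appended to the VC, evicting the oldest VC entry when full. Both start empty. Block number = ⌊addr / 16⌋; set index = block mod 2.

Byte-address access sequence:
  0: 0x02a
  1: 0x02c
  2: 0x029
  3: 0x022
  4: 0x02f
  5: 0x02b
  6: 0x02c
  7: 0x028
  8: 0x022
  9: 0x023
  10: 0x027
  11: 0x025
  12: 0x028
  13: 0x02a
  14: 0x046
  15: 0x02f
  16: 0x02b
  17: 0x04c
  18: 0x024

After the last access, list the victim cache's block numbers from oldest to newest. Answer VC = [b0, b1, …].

VC = [4]

#0 0x2a→b2/s0 MISS; vc=[]
#1 0x2c→b2/s0 L1-HIT; vc=[]
#2 0x29→b2/s0 L1-HIT; vc=[]
#3 0x22→b2/s0 L1-HIT; vc=[]
#4 0x2f→b2/s0 L1-HIT; vc=[]
#5 0x2b→b2/s0 L1-HIT; vc=[]
#6 0x2c→b2/s0 L1-HIT; vc=[]
#7 0x28→b2/s0 L1-HIT; vc=[]
#8 0x22→b2/s0 L1-HIT; vc=[]
#9 0x23→b2/s0 L1-HIT; vc=[]
#10 0x27→b2/s0 L1-HIT; vc=[]
#11 0x25→b2/s0 L1-HIT; vc=[]
#12 0x28→b2/s0 L1-HIT; vc=[]
#13 0x2a→b2/s0 L1-HIT; vc=[]
#14 0x46→b4/s0 MISS; vc=[2]
#15 0x2f→b2/s0 VC-HIT; vc=[4]
#16 0x2b→b2/s0 L1-HIT; vc=[4]
#17 0x4c→b4/s0 VC-HIT; vc=[2]
#18 0x24→b2/s0 VC-HIT; vc=[4]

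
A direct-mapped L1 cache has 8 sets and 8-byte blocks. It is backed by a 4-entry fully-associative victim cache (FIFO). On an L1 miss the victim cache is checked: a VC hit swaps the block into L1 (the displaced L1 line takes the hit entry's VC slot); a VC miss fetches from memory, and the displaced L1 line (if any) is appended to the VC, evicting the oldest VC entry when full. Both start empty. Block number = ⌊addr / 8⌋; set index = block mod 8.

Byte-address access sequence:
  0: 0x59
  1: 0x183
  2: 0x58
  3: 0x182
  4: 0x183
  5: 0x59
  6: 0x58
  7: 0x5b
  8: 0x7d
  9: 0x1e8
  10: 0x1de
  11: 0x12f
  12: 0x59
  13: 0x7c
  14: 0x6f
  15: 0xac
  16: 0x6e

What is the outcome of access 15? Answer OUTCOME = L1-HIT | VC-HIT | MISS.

0: 0x59 (blk 11, set 3) → MISS  vc=[]
1: 0x183 (blk 48, set 0) → MISS  vc=[]
2: 0x58 (blk 11, set 3) → L1-HIT  vc=[]
3: 0x182 (blk 48, set 0) → L1-HIT  vc=[]
4: 0x183 (blk 48, set 0) → L1-HIT  vc=[]
5: 0x59 (blk 11, set 3) → L1-HIT  vc=[]
6: 0x58 (blk 11, set 3) → L1-HIT  vc=[]
7: 0x5b (blk 11, set 3) → L1-HIT  vc=[]
8: 0x7d (blk 15, set 7) → MISS  vc=[]
9: 0x1e8 (blk 61, set 5) → MISS  vc=[]
10: 0x1de (blk 59, set 3) → MISS  vc=[11]
11: 0x12f (blk 37, set 5) → MISS  vc=[11, 61]
12: 0x59 (blk 11, set 3) → VC-HIT  vc=[59, 61]
13: 0x7c (blk 15, set 7) → L1-HIT  vc=[59, 61]
14: 0x6f (blk 13, set 5) → MISS  vc=[59, 61, 37]
15: 0xac (blk 21, set 5) → MISS  vc=[59, 61, 37, 13]
16: 0x6e (blk 13, set 5) → VC-HIT  vc=[59, 61, 37, 21]

OUTCOME = MISS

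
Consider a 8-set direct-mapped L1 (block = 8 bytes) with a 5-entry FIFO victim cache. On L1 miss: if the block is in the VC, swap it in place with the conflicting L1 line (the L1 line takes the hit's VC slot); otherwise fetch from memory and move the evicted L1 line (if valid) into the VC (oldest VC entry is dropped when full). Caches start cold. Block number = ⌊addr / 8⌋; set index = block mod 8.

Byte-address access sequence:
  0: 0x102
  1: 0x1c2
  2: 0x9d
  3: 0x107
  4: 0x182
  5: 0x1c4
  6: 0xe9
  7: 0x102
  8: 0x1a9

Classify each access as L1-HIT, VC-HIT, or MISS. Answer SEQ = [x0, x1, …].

  [0] addr=0x102 blk=32 s=0: MISS | VC []
  [1] addr=0x1c2 blk=56 s=0: MISS | VC [32]
  [2] addr=0x9d blk=19 s=3: MISS | VC [32]
  [3] addr=0x107 blk=32 s=0: VC-HIT | VC [56]
  [4] addr=0x182 blk=48 s=0: MISS | VC [56, 32]
  [5] addr=0x1c4 blk=56 s=0: VC-HIT | VC [48, 32]
  [6] addr=0xe9 blk=29 s=5: MISS | VC [48, 32]
  [7] addr=0x102 blk=32 s=0: VC-HIT | VC [48, 56]
  [8] addr=0x1a9 blk=53 s=5: MISS | VC [48, 56, 29]

SEQ = [MISS, MISS, MISS, VC-HIT, MISS, VC-HIT, MISS, VC-HIT, MISS]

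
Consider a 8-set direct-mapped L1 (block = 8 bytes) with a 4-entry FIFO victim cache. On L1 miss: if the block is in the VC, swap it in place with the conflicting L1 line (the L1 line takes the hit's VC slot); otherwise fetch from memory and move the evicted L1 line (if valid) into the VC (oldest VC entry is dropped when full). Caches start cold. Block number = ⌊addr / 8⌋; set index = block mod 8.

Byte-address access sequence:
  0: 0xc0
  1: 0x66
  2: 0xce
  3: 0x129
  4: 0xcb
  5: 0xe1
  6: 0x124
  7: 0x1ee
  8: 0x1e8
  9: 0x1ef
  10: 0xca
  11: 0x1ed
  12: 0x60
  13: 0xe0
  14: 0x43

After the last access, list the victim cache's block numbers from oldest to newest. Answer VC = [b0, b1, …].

VC = [36, 12, 37, 24]

0: 0xc0 (blk 24, set 0) → MISS  vc=[]
1: 0x66 (blk 12, set 4) → MISS  vc=[]
2: 0xce (blk 25, set 1) → MISS  vc=[]
3: 0x129 (blk 37, set 5) → MISS  vc=[]
4: 0xcb (blk 25, set 1) → L1-HIT  vc=[]
5: 0xe1 (blk 28, set 4) → MISS  vc=[12]
6: 0x124 (blk 36, set 4) → MISS  vc=[12, 28]
7: 0x1ee (blk 61, set 5) → MISS  vc=[12, 28, 37]
8: 0x1e8 (blk 61, set 5) → L1-HIT  vc=[12, 28, 37]
9: 0x1ef (blk 61, set 5) → L1-HIT  vc=[12, 28, 37]
10: 0xca (blk 25, set 1) → L1-HIT  vc=[12, 28, 37]
11: 0x1ed (blk 61, set 5) → L1-HIT  vc=[12, 28, 37]
12: 0x60 (blk 12, set 4) → VC-HIT  vc=[36, 28, 37]
13: 0xe0 (blk 28, set 4) → VC-HIT  vc=[36, 12, 37]
14: 0x43 (blk 8, set 0) → MISS  vc=[36, 12, 37, 24]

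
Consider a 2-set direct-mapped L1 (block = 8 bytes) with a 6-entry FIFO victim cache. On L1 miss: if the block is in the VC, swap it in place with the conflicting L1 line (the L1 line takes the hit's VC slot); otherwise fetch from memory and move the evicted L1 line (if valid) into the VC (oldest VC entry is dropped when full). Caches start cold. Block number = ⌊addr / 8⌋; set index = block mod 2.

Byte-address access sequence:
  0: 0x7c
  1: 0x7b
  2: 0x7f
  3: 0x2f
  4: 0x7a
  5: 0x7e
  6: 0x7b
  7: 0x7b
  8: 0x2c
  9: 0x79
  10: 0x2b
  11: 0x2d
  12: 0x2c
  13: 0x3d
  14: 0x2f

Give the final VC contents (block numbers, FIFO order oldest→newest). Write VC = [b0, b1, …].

VC = [15, 7]

#0 0x7c→b15/s1 MISS; vc=[]
#1 0x7b→b15/s1 L1-HIT; vc=[]
#2 0x7f→b15/s1 L1-HIT; vc=[]
#3 0x2f→b5/s1 MISS; vc=[15]
#4 0x7a→b15/s1 VC-HIT; vc=[5]
#5 0x7e→b15/s1 L1-HIT; vc=[5]
#6 0x7b→b15/s1 L1-HIT; vc=[5]
#7 0x7b→b15/s1 L1-HIT; vc=[5]
#8 0x2c→b5/s1 VC-HIT; vc=[15]
#9 0x79→b15/s1 VC-HIT; vc=[5]
#10 0x2b→b5/s1 VC-HIT; vc=[15]
#11 0x2d→b5/s1 L1-HIT; vc=[15]
#12 0x2c→b5/s1 L1-HIT; vc=[15]
#13 0x3d→b7/s1 MISS; vc=[15,5]
#14 0x2f→b5/s1 VC-HIT; vc=[15,7]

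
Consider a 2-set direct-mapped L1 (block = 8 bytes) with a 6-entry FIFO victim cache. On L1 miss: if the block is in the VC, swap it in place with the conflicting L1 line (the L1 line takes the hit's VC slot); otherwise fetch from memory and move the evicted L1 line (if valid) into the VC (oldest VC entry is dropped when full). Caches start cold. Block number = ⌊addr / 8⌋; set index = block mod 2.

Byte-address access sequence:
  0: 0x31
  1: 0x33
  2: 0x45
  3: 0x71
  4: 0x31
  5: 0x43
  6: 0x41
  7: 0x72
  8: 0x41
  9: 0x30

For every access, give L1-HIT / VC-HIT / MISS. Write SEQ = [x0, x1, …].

SEQ = [MISS, L1-HIT, MISS, MISS, VC-HIT, VC-HIT, L1-HIT, VC-HIT, VC-HIT, VC-HIT]

0: 0x31 (blk 6, set 0) → MISS  vc=[]
1: 0x33 (blk 6, set 0) → L1-HIT  vc=[]
2: 0x45 (blk 8, set 0) → MISS  vc=[6]
3: 0x71 (blk 14, set 0) → MISS  vc=[6, 8]
4: 0x31 (blk 6, set 0) → VC-HIT  vc=[14, 8]
5: 0x43 (blk 8, set 0) → VC-HIT  vc=[14, 6]
6: 0x41 (blk 8, set 0) → L1-HIT  vc=[14, 6]
7: 0x72 (blk 14, set 0) → VC-HIT  vc=[8, 6]
8: 0x41 (blk 8, set 0) → VC-HIT  vc=[14, 6]
9: 0x30 (blk 6, set 0) → VC-HIT  vc=[14, 8]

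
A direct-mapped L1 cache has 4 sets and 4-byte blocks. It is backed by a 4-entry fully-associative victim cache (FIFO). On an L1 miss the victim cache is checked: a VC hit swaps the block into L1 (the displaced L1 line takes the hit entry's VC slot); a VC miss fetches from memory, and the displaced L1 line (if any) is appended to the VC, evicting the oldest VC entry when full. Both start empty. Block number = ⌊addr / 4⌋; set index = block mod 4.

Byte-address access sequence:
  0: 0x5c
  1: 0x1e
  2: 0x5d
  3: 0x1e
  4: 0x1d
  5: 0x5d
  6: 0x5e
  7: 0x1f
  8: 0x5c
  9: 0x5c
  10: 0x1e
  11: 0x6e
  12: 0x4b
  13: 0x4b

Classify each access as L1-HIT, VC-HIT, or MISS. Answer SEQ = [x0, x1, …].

  [0] addr=0x5c blk=23 s=3: MISS | VC []
  [1] addr=0x1e blk=7 s=3: MISS | VC [23]
  [2] addr=0x5d blk=23 s=3: VC-HIT | VC [7]
  [3] addr=0x1e blk=7 s=3: VC-HIT | VC [23]
  [4] addr=0x1d blk=7 s=3: L1-HIT | VC [23]
  [5] addr=0x5d blk=23 s=3: VC-HIT | VC [7]
  [6] addr=0x5e blk=23 s=3: L1-HIT | VC [7]
  [7] addr=0x1f blk=7 s=3: VC-HIT | VC [23]
  [8] addr=0x5c blk=23 s=3: VC-HIT | VC [7]
  [9] addr=0x5c blk=23 s=3: L1-HIT | VC [7]
  [10] addr=0x1e blk=7 s=3: VC-HIT | VC [23]
  [11] addr=0x6e blk=27 s=3: MISS | VC [23, 7]
  [12] addr=0x4b blk=18 s=2: MISS | VC [23, 7]
  [13] addr=0x4b blk=18 s=2: L1-HIT | VC [23, 7]

SEQ = [MISS, MISS, VC-HIT, VC-HIT, L1-HIT, VC-HIT, L1-HIT, VC-HIT, VC-HIT, L1-HIT, VC-HIT, MISS, MISS, L1-HIT]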